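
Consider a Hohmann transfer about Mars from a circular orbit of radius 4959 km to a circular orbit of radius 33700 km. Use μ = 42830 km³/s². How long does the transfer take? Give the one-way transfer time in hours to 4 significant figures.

Transfer-ellipse semi-major axis a_t = (r₁ + r₂)/2 = (4959 + 33700)/2 = 19329.5 km.
Half the transfer-orbit period gives t = π√(a_t³/μ) = 40790 s.
Converting: 40790 s ÷ 3600 s/hour = 11.33 hours.

t = 11.33 hours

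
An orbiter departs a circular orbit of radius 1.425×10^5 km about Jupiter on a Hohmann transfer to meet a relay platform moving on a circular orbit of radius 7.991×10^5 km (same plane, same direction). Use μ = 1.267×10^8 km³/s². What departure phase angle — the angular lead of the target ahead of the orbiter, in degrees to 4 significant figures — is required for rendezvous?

φ = 98.60°

Transfer-ellipse semi-major axis a_t = (r₁ + r₂)/2 = (1.425×10^5 + 7.991×10^5)/2 = 4.708×10^5 km.
Transfer time t = π√(a_t³/μ) = 90160 s.
Target angular speed ω₂ = √(μ/r₂³) = 1.5757×10^-5 rad/s.
Angle swept by the target during transfer: ω₂·t = 1.4207 rad = 81.40°.
The orbiter traverses 180° on the transfer ellipse, so the target must lead by 180° − 81.40° = 98.60°.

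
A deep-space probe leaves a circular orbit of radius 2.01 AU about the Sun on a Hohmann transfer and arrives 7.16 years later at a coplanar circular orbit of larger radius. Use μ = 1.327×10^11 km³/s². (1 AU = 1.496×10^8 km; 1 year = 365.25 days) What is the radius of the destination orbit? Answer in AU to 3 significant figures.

In km: r₁ = 2.01 × 1.496×10^8 = 3.00696×10^8 km.
Transfer time t = 7.16 years × 365.25 × 86400 s = 2.25952416×10^8 s, and t = π√(a_t³/μ).
So a_t = (μ t²/π²)^(1/3) = (1.327×10^11 × (2.25952416×10^8)² / π²)^(1/3) = 8.8213×10^8 km.
Since a_t = (r₁ + r₂)/2, r₂ = 2a_t − r₁ = 2×8.8213×10^8 − 3.00696×10^8 = 1.463564×10^9 km.
In AU: r₂ = 1.463564×10^9 / 1.496×10^8 = 9.78 AU.

r₂ = 9.78 AU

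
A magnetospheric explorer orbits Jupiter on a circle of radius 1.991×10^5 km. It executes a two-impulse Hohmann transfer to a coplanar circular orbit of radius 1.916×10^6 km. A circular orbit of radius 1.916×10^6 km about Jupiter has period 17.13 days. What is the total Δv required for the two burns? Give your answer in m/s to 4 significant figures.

Δv = 13340 m/s

From Kepler's third law T² = 4π²r³/μ at r = 1.916×10^6 km, T = 17.13 days = 17.13 × 86400 s = 1.480032×10^6 s: μ = 4π²r³/T² = 1.26766×10^8 km³/s².
Transfer-ellipse semi-major axis a_t = (r₁ + r₂)/2 = (1.991×10^5 + 1.916×10^6)/2 = 1.05755×10^6 km.
At r₁ the circular-orbit speed is v₁ = √(μ/r₁) = 25.233 km/s.
On the transfer ellipse at r₁, vis-viva equation gives v_p = √[μ(2/r₁ − 1/a_t)] = 33.964 km/s.
First burn Δv₁ = |v_p − v₁| = 8.731 km/s.
Circular speed at r₂: v₂ = √(μ/r₂) = 8.134 km/s.
Transfer-orbit speed at r₂: v_a = √[μ(2/r₂ − 1/a_t)] = 3.529 km/s.
Second burn Δv₂ = |v₂ − v_a| = 4.605 km/s.
Total Δv = Δv₁ + Δv₂ = 13.34 km/s.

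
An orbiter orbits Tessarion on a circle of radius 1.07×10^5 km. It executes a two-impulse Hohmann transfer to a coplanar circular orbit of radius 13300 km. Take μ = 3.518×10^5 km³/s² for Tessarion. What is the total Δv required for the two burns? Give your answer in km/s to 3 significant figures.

Δv = 2.68 km/s

Transfer-ellipse semi-major axis a_t = (r₁ + r₂)/2 = (1.070×10^5 + 13300)/2 = 60150 km.
At r₁ the circular-orbit speed is v₁ = √(μ/r₁) = 1.8132 km/s.
Transfer-orbit speed at r₁ (v² = μ(2/r − 1/a)): v_a = √[μ(2/r₁ − 1/a_t)] = 0.85264 km/s.
First burn Δv₁ = |v_a − v₁| = 0.9606 km/s.
At r₂, v₂ = √(μ/r₂) = 5.14307 km/s.
Transfer-orbit speed at r₂: v_p = √[μ(2/r₂ − 1/a_t)] = 6.85956 km/s.
Second burn Δv₂ = |v₂ − v_p| = 1.716 km/s.
Total Δv = Δv₁ + Δv₂ = 2.677 km/s.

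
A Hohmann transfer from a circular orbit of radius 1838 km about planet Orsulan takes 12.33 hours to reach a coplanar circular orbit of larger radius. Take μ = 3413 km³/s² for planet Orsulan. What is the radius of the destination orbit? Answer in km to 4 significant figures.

r₂ = 15760 km

Transfer time t = 12.33 hours = 44388 s, and t = π√(a_t³/μ).
So a_t = (μ t²/π²)^(1/3) = (3413 × (44388)² / π²)^(1/3) = 8799.5 km.
Since a_t = (r₁ + r₂)/2, r₂ = 2a_t − r₁ = 2×8799.5 − 1838 = 15761 km.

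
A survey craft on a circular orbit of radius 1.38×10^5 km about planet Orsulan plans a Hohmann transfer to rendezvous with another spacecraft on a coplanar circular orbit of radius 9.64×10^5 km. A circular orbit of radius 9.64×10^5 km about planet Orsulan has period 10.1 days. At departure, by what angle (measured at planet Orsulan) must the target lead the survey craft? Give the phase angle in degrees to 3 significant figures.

From Kepler's third law T² = 4π²r³/μ at r = 9.64×10^5 km, T = 10.1 days = 10.1 × 86400 s = 8.7264×10^5 s: μ = 4π²r³/T² = 4.64430×10^7 km³/s².
The Hohmann ellipse has a_t = (r₁ + r₂)/2 = 5.510×10^5 km.
Transfer time t = π√(a_t³/μ) = 1.8855×10^5 s.
The target's mean motion on its circular orbit is ω₂ = √(μ/r₂³) = 7.2002×10^-6 rad/s.
Angle swept by the target during transfer: ω₂·t = 1.3576 rad = 77.78°.
The survey craft traverses 180° on the transfer ellipse, so the target must lead by 180° − 77.78° = 102°.

φ = 102°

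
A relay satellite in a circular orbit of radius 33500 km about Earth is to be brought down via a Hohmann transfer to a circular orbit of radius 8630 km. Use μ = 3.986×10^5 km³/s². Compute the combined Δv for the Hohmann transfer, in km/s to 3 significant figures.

Δv = 3.02 km/s

Transfer-ellipse semi-major axis a_t = (r₁ + r₂)/2 = (33500 + 8630)/2 = 21065 km.
Circular speed at r₁: v₁ = √(μ/r₁) = √(3.986×10^5/33500) = 3.44942 km/s.
On the transfer ellipse at r₁, v² = μ(2/r − 1/a) gives v_a = √[μ(2/r₁ − 1/a_t)] = 2.20786 km/s.
First burn Δv₁ = |v_a − v₁| = 1.242 km/s.
Circular speed at r₂: v₂ = √(μ/r₂) = 6.796 km/s.
Transfer-orbit speed at r₂: v_p = √[μ(2/r₂ − 1/a_t)] = 8.570 km/s.
Second burn Δv₂ = |v₂ − v_p| = 1.774 km/s.
Total Δv = Δv₁ + Δv₂ = 3.016 km/s.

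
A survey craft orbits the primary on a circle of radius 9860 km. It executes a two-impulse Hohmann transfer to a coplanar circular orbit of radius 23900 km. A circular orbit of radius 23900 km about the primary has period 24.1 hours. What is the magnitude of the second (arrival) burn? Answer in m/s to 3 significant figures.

Δv₂ = 408 m/s

From Kepler's third law T² = 4π²r³/μ at r = 23900 km, T = 24.1 hours = 24.1 × 3600 s = 86760 s: μ = 4π²r³/T² = 71600.2 km³/s².
The Hohmann ellipse has a_t = (r₁ + r₂)/2 = 16880 km.
On the circular orbit at r = 23900 km, v_c = √(μ/r) = 1.731 km/s.
Transfer-orbit speed at the same r (vis-viva, a = a_t): v_t = √[μ(2/r − 1/a_t)] = 1.323 km/s.
Δv₂ = |v_t − v_c| = |1.323 − 1.731| = 0.4080 km/s.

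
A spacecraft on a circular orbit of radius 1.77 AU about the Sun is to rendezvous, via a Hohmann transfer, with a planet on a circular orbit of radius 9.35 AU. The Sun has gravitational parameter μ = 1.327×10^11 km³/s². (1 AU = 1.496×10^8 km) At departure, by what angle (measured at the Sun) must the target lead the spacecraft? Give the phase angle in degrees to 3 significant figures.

In km: r₁ = 1.77 × 1.496×10^8 = 2.64792×10^8 km; r₂ = 9.35 × 1.496×10^8 = 1.39876×10^9 km.
Semi-major axis of the transfer orbit: a_t = (2.64792×10^8 + 1.39876×10^9)/2 = 8.31776×10^8 km.
Transfer time t = π√(a_t³/μ) = 2.069×10^8 s.
Target angular speed ω₂ = √(μ/r₂³) = 6.963×10^-9 rad/s.
Angle swept by the target during transfer: ω₂·t = 1.4406 rad = 82.54°.
The spacecraft traverses 180° on the transfer ellipse, so the target must lead by 180° − 82.54° = 97.5°.

φ = 97.5°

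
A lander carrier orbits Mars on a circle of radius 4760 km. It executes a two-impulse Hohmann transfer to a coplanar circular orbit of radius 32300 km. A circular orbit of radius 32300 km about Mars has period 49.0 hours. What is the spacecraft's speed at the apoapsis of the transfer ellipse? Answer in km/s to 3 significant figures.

From Kepler's third law T² = 4π²r³/μ at r = 32300 km, T = 49.0 hours = 49.0 × 3600 s = 1.764×10^5 s: μ = 4π²r³/T² = 42753.3 km³/s².
The Hohmann ellipse has a_t = (r₁ + r₂)/2 = 18530 km.
At apoapsis, r = 32300 km.
Applying v² = μ(2/r − 1/a_t): v = 0.5831 km/s.

v = 0.583 km/s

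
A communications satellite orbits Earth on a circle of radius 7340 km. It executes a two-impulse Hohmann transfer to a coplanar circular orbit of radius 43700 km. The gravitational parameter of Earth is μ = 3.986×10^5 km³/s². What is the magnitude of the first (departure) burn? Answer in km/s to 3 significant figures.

Δv₁ = 2.27 km/s

Transfer-ellipse semi-major axis a_t = (r₁ + r₂)/2 = (7340 + 43700)/2 = 25520 km.
Circular speed at r = 7340 km: v_c = √(μ/r) = 7.369 km/s.
Vis-viva on the transfer ellipse at r = 7340 km gives v_t = √[μ(2/r − 1/a_t)] = 9.643 km/s.
Δv₁ = |v_t − v_c| = |9.643 − 7.369| = 2.274 km/s.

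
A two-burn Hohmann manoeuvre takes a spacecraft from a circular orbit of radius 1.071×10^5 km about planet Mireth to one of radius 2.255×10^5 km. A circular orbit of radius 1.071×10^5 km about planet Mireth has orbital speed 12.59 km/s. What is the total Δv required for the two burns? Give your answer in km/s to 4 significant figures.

Δv = 3.784 km/s

From the circular-orbit relation v² = μ/r at r = 1.071×10^5 km: μ = v²r = (12.59)² × 1.071×10^5 = 1.69762×10^7 km³/s².
Transfer-ellipse semi-major axis a_t = (r₁ + r₂)/2 = (1.071×10^5 + 2.255×10^5)/2 = 1.663×10^5 km.
Circular speed at r₁: v₁ = √(μ/r₁) = √(1.69762×10^7/1.071×10^5) = 12.5900 km/s.
On the transfer ellipse at r₁, vis-viva gives v_p = √[μ(2/r₁ − 1/a_t)] = 14.6606 km/s.
First burn Δv₁ = |v_p − v₁| = 2.0706 km/s.
At r₂, v₂ = √(μ/r₂) = 8.6766 km/s.
Transfer-orbit speed at r₂: v_a = √[μ(2/r₂ − 1/a_t)] = 6.9630 km/s.
Second burn Δv₂ = |v₂ − v_a| = 1.7136 km/s.
Total Δv = Δv₁ + Δv₂ = 3.784 km/s.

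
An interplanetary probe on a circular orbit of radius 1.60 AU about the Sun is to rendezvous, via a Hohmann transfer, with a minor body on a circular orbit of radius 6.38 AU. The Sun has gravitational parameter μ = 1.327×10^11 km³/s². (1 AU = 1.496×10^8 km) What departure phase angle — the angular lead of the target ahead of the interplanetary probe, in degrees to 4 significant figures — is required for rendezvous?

In km: r₁ = 1.60 × 1.496×10^8 = 2.3936×10^8 km; r₂ = 6.38 × 1.496×10^8 = 9.54448×10^8 km.
Transfer-ellipse semi-major axis a_t = (r₁ + r₂)/2 = (2.3936×10^8 + 9.54448×10^8)/2 = 5.96904×10^8 km.
Transfer time t = π√(a_t³/μ) = 1.25768×10^8 s.
Target angular speed ω₂ = √(μ/r₂³) = 1.23540×10^-8 rad/s.
Angle swept by the target during transfer: ω₂·t = 1.5537 rad = 89.02°.
Arrival is 180° from departure on the ellipse, so φ = 180° − 89.02° = 90.98°.

φ = 90.98°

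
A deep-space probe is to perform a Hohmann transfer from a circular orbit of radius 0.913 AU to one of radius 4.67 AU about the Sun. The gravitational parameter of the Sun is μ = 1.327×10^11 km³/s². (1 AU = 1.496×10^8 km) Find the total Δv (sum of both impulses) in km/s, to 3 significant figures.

Δv = 15.0 km/s

In km: r₁ = 0.913 × 1.496×10^8 = 1.365848×10^8 km; r₂ = 4.67 × 1.496×10^8 = 6.98632×10^8 km.
Transfer-ellipse semi-major axis a_t = (r₁ + r₂)/2 = (1.365848×10^8 + 6.98632×10^8)/2 = 4.176084×10^8 km.
Circular speed at r₁: v₁ = √(μ/r₁) = √(1.327×10^11/1.365848×10^8) = 31.170 km/s.
On the transfer ellipse at r₁, v² = μ(2/r − 1/a) gives v_p = √[μ(2/r₁ − 1/a_t)] = 40.316 km/s.
First burn Δv₁ = |v_p − v₁| = 9.146 km/s.
Circular speed at r₂: v₂ = √(μ/r₂) = 13.782 km/s.
Transfer-orbit speed at r₂: v_a = √[μ(2/r₂ − 1/a_t)] = 7.8818 km/s.
Second burn Δv₂ = |v₂ − v_a| = 5.900 km/s.
Δv = Δv₁ + Δv₂ = 9.146 + 5.900 = 15.05 km/s.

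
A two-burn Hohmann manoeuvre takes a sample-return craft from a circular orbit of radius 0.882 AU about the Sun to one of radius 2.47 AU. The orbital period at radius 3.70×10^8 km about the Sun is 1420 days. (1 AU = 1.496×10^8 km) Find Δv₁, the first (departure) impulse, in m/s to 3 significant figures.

From Kepler's third law T² = 4π²r³/μ at r = 3.70×10^8 km, T = 1420 days = 1420 × 86400 s = 1.22688×10^8 s: μ = 4π²r³/T² = 1.32850×10^11 km³/s².
In km: r₁ = 0.882 × 1.496×10^8 = 1.319472×10^8 km; r₂ = 2.47 × 1.496×10^8 = 3.69512×10^8 km.
Transfer-ellipse semi-major axis a_t = (r₁ + r₂)/2 = (1.319472×10^8 + 3.69512×10^8)/2 = 2.507296×10^8 km.
On the circular orbit at r = 1.319472×10^8 km, v_c = √(μ/r) = 31.73 km/s.
Transfer-orbit speed at the same r (vis-viva, a = a_t): v_t = √[μ(2/r − 1/a_t)] = 38.52 km/s.
Δv₁ = |v_t − v_c| = |38.52 − 31.73| = 6.790 km/s.

Δv₁ = 6790 m/s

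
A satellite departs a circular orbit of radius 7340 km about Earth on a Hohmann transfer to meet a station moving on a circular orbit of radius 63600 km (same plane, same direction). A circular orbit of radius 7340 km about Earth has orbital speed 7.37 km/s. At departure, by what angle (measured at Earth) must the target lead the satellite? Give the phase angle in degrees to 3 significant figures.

From the circular-orbit relation v² = μ/r at r = 7340 km: μ = v²r = (7.37)² × 7340 = 3.98686×10^5 km³/s².
Semi-major axis of the transfer orbit: a_t = (7340 + 63600)/2 = 35470 km.
The half-period of the transfer ellipse is t = π√(a_t³/μ) = 33237 s.
The target's mean motion on its circular orbit is ω₂ = √(μ/r₂³) = 3.9367×10^-5 rad/s.
Angle swept by the target during transfer: ω₂·t = 1.3084 rad = 74.97°.
Arrival is 180° from departure on the ellipse, so φ = 180° − 74.97° = 105°.

φ = 105°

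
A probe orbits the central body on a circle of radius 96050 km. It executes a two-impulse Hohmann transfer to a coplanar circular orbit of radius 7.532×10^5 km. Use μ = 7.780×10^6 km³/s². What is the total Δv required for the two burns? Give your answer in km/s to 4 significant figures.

Δv = 4.672 km/s

The Hohmann ellipse has a_t = (r₁ + r₂)/2 = 4.24625×10^5 km.
Circular speed at r₁: v₁ = √(μ/r₁) = √(7.780×10^6/96050) = 9.0000 km/s.
On the transfer ellipse at r₁, v² = μ(2/r − 1/a) gives v_p = √[μ(2/r₁ − 1/a_t)] = 11.987 km/s.
First burn Δv₁ = |v_p − v₁| = 2.987 km/s.
At r₂, v₂ = √(μ/r₂) = 3.214 km/s.
Transfer-orbit speed at r₂: v_a = √[μ(2/r₂ − 1/a_t)] = 1.529 km/s.
Second burn Δv₂ = |v₂ − v_a| = 1.685 km/s.
Δv = Δv₁ + Δv₂ = 2.987 + 1.685 = 4.672 km/s.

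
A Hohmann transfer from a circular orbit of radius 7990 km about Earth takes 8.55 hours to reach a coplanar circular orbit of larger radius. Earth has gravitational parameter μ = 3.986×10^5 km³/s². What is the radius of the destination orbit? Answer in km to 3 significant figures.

Transfer time t = 8.55 hours = 30780 s, and t = π√(a_t³/μ).
So a_t = (μ t²/π²)^(1/3) = (3.986×10^5 × (30780)² / π²)^(1/3) = 33697 km.
Since a_t = (r₁ + r₂)/2, r₂ = 2a_t − r₁ = 2×33697 − 7990 = 59404 km.

r₂ = 59400 km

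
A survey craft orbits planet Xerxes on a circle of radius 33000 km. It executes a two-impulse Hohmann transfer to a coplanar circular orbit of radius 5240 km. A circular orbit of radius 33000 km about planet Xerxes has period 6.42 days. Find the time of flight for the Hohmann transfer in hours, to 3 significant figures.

From Kepler's third law T² = 4π²r³/μ at r = 33000 km, T = 6.42 days = 6.42 × 86400 s = 5.54688×10^5 s: μ = 4π²r³/T² = 4611.09 km³/s².
Semi-major axis of the transfer orbit: a_t = (33000 + 5240)/2 = 19120 km.
Half the transfer-orbit period gives t = π√(a_t³/μ) = 1.223×10^5 s.
Converting: 1.223×10^5 s ÷ 3600 s/hour = 34.0 hours.

t = 34.0 hours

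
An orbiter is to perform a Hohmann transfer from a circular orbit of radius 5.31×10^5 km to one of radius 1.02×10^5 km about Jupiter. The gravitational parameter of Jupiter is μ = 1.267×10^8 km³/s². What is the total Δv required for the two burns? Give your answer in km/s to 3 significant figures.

Semi-major axis of the transfer orbit: a_t = (5.310×10^5 + 1.020×10^5)/2 = 3.165×10^5 km.
At r₁ the circular-orbit speed is v₁ = √(μ/r₁) = 15.4469 km/s.
Transfer-orbit speed at r₁ (v² = μ(2/r − 1/a)): v_a = √[μ(2/r₁ − 1/a_t)] = 8.76908 km/s.
First burn Δv₁ = |v_a − v₁| = 6.6778 km/s.
At r₂, v₂ = √(μ/r₂) = 35.244 km/s.
Transfer-orbit speed at r₂: v_p = √[μ(2/r₂ − 1/a_t)] = 45.651 km/s.
Second burn Δv₂ = |v₂ − v_p| = 10.407 km/s.
Δv = Δv₁ + Δv₂ = 6.6778 + 10.407 = 17.08 km/s.

Δv = 17.1 km/s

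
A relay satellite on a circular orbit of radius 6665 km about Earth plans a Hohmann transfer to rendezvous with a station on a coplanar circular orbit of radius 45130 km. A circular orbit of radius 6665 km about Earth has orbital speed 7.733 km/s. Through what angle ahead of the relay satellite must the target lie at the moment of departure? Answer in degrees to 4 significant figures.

From the circular-orbit relation v² = μ/r at r = 6665 km: μ = v²r = (7.733)² × 6665 = 3.98562×10^5 km³/s².
The Hohmann ellipse has a_t = (r₁ + r₂)/2 = 25897.5 km.
The half-period of the transfer ellipse is t = π√(a_t³/μ) = 20739.04 s.
Target angular speed ω₂ = √(μ/r₂³) = 6.584914×10^-5 rad/s.
Angle swept by the target during transfer: ω₂·t = 1.36565 rad = 78.246°.
Arrival is 180° from departure on the ellipse, so φ = 180° − 78.246° = 101.8°.

φ = 101.8°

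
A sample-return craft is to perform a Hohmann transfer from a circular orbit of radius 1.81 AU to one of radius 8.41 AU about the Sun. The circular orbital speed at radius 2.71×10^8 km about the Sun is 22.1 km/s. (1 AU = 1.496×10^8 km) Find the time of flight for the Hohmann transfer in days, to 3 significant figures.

From the circular-orbit relation v² = μ/r at r = 2.71×10^8 km: μ = v²r = (22.1)² × 2.71×10^8 = 1.32359×10^11 km³/s².
In km: r₁ = 1.81 × 1.496×10^8 = 2.70776×10^8 km; r₂ = 8.41 × 1.496×10^8 = 1.258136×10^9 km.
Transfer-ellipse semi-major axis a_t = (r₁ + r₂)/2 = (2.70776×10^8 + 1.258136×10^9)/2 = 7.64456×10^8 km.
By Kepler's third law the transfer-orbit period is T = 2π√(a_t³/μ), so t = T/2 = 1.825×10^8 s.
Converting: 1.825×10^8 s ÷ 86400 s/day = 2110 days.

t = 2110 days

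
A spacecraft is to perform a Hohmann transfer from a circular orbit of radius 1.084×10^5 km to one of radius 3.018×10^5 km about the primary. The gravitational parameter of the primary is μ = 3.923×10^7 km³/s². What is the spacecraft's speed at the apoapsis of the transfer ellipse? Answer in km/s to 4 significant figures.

The Hohmann ellipse has a_t = (r₁ + r₂)/2 = 2.051×10^5 km.
The apoapsis of the transfer ellipse is at r = 3.018×10^5 km.
From the vis-viva equation, v = √[μ(2/r − 1/a_t)] = 8.289 km/s.

v = 8.289 km/s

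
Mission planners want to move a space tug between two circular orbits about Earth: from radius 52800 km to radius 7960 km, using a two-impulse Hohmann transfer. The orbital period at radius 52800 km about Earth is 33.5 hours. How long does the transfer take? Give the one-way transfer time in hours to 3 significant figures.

t = 7.31 hours

From Kepler's third law T² = 4π²r³/μ at r = 52800 km, T = 33.5 hours = 33.5 × 3600 s = 1.206×10^5 s: μ = 4π²r³/T² = 3.99546×10^5 km³/s².
Semi-major axis of the transfer orbit: a_t = (52800 + 7960)/2 = 30380 km.
Transfer time t = π√(a_t³/μ) = π√((30380)³ / 3.99546×10^5) = 26320 s.
Converting: 26320 s ÷ 3600 s/hour = 7.31 hours.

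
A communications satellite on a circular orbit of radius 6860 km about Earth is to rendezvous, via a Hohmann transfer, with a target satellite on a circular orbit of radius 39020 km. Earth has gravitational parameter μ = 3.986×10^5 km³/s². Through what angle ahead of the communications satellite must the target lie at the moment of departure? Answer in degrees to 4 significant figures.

Transfer-ellipse semi-major axis a_t = (r₁ + r₂)/2 = (6860 + 39020)/2 = 22940 km.
The half-period of the transfer ellipse is t = π√(a_t³/μ) = 17289 s.
Target angular speed ω₂ = √(μ/r₂³) = 8.1910×10^-5 rad/s.
Angle swept by the target during transfer: ω₂·t = 1.4161 rad = 81.14°.
The communications satellite traverses 180° on the transfer ellipse, so the target must lead by 180° − 81.14° = 98.86°.

φ = 98.86°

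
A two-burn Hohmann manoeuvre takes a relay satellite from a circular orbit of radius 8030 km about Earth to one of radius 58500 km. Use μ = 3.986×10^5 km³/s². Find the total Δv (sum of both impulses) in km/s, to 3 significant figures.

Δv = 3.63 km/s

The Hohmann ellipse has a_t = (r₁ + r₂)/2 = 33265 km.
At r₁ the circular-orbit speed is v₁ = √(μ/r₁) = 7.045 km/s.
Transfer-orbit speed at r₁ (v² = μ(2/r − 1/a)): v_p = √[μ(2/r₁ − 1/a_t)] = 9.343 km/s.
First burn Δv₁ = |v_p − v₁| = 2.298 km/s.
Circular speed at r₂: v₂ = √(μ/r₂) = 2.610 km/s.
Transfer-orbit speed at r₂: v_a = √[μ(2/r₂ − 1/a_t)] = 1.282 km/s.
Second burn Δv₂ = |v₂ − v_a| = 1.328 km/s.
Total Δv = Δv₁ + Δv₂ = 3.626 km/s.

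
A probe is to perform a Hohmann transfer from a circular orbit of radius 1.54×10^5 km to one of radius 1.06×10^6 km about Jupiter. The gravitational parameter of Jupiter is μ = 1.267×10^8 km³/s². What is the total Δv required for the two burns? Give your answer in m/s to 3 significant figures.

Semi-major axis of the transfer orbit: a_t = (1.540×10^5 + 1.060×10^6)/2 = 6.070×10^5 km.
Circular speed at r₁: v₁ = √(μ/r₁) = √(1.267×10^8/1.540×10^5) = 28.683 km/s.
On the transfer ellipse at r₁, v² = μ(2/r − 1/a) gives v_p = √[μ(2/r₁ − 1/a_t)] = 37.904 km/s.
First burn Δv₁ = |v_p − v₁| = 9.221 km/s.
Circular speed at r₂: v₂ = √(μ/r₂) = 10.933 km/s.
Transfer-orbit speed at r₂: v_a = √[μ(2/r₂ − 1/a_t)] = 5.5068 km/s.
Second burn Δv₂ = |v₂ − v_a| = 5.426 km/s.
Δv = Δv₁ + Δv₂ = 9.221 + 5.426 = 14.65 km/s.

Δv = 14600 m/s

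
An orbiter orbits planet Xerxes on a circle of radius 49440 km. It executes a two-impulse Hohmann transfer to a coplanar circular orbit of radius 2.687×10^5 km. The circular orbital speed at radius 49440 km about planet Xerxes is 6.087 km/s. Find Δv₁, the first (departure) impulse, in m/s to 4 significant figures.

From the circular-orbit relation v² = μ/r at r = 49440 km: μ = v²r = (6.087)² × 49440 = 1.83183×10^6 km³/s².
Semi-major axis of the transfer orbit: a_t = (49440 + 2.687×10^5)/2 = 1.5907×10^5 km.
On the circular orbit at r = 49440 km, v_c = √(μ/r) = 6.087 km/s.
Transfer-orbit speed at the same r (vis-viva, a = a_t): v_t = √[μ(2/r − 1/a_t)] = 7.911 km/s.
Δv₁ = |v_t − v_c| = |7.911 − 6.087| = 1.824 km/s.

Δv₁ = 1824 m/s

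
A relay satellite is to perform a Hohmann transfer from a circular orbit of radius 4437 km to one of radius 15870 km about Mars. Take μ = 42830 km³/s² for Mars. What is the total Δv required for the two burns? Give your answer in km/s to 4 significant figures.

The Hohmann ellipse has a_t = (r₁ + r₂)/2 = 10153.5 km.
Circular speed at r₁: v₁ = √(μ/r₁) = √(42830/4437) = 3.1069 km/s.
On the transfer ellipse at r₁, vis-viva equation gives v_p = √[μ(2/r₁ − 1/a_t)] = 3.8843 km/s.
First burn Δv₁ = |v_p − v₁| = 0.7774 km/s.
Circular speed at r₂: v₂ = √(μ/r₂) = 1.6428 km/s.
Transfer-orbit speed at r₂: v_a = √[μ(2/r₂ − 1/a_t)] = 1.0860 km/s.
Second burn Δv₂ = |v₂ − v_a| = 0.5568 km/s.
Total Δv = Δv₁ + Δv₂ = 1.334 km/s.

Δv = 1.334 km/s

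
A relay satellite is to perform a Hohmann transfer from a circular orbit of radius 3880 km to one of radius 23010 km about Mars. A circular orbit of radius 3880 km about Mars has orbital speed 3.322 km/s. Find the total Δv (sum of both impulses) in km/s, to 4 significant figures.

Δv = 1.655 km/s

From the circular-orbit relation v² = μ/r at r = 3880 km: μ = v²r = (3.322)² × 3880 = 42818.5 km³/s².
Semi-major axis of the transfer orbit: a_t = (3880 + 23010)/2 = 13445 km.
At r₁ the circular-orbit speed is v₁ = √(μ/r₁) = 3.322 km/s.
Transfer-orbit speed at r₁ (vis-viva): v_p = √[μ(2/r₁ − 1/a_t)] = 4.346 km/s.
First burn Δv₁ = |v_p − v₁| = 1.024 km/s.
Circular speed at r₂: v₂ = √(μ/r₂) = 1.3641 km/s.
Transfer-orbit speed at r₂: v_a = √[μ(2/r₂ − 1/a_t)] = 0.73281 km/s.
Second burn Δv₂ = |v₂ − v_a| = 0.6313 km/s.
Δv = Δv₁ + Δv₂ = 1.024 + 0.6313 = 1.655 km/s.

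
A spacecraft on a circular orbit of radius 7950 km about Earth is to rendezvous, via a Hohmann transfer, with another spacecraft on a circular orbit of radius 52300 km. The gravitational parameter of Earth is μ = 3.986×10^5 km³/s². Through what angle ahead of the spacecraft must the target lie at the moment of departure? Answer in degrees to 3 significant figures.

φ = 101°

Semi-major axis of the transfer orbit: a_t = (7950 + 52300)/2 = 30125 km.
The half-period of the transfer ellipse is t = π√(a_t³/μ) = 26018 s.
The target's mean motion on its circular orbit is ω₂ = √(μ/r₂³) = 5.2786×10^-5 rad/s.
Angle swept by the target during transfer: ω₂·t = 1.3734 rad = 78.69°.
Arrival is 180° from departure on the ellipse, so φ = 180° − 78.69° = 101°.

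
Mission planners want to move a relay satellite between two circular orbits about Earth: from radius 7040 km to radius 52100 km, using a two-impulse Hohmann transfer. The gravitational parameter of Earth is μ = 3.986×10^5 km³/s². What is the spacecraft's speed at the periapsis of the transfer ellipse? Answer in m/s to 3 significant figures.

Semi-major axis of the transfer orbit: a_t = (7040 + 52100)/2 = 29570 km.
The periapsis of the transfer ellipse is at r = 7040 km.
Applying v² = μ(2/r − 1/a_t): v = 9.988 km/s.

v = 9990 m/s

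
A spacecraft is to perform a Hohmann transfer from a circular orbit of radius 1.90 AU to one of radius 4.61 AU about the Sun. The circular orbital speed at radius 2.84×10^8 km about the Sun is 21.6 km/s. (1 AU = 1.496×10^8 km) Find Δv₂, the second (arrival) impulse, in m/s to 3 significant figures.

From the circular-orbit relation v² = μ/r at r = 2.84×10^8 km: μ = v²r = (21.6)² × 2.84×10^8 = 1.32503×10^11 km³/s².
In km: r₁ = 1.90 × 1.496×10^8 = 2.8424×10^8 km; r₂ = 4.61 × 1.496×10^8 = 6.89656×10^8 km.
Transfer-ellipse semi-major axis a_t = (r₁ + r₂)/2 = (2.8424×10^8 + 6.89656×10^8)/2 = 4.86948×10^8 km.
Circular speed at r = 6.89656×10^8 km: v_c = √(μ/r) = 13.861 km/s.
Vis-viva on the transfer ellipse at r = 6.89656×10^8 km gives v_t = √[μ(2/r − 1/a_t)] = 10.590 km/s.
Δv₂ = |v_t − v_c| = |10.590 − 13.861| = 3.271 km/s.

Δv₂ = 3270 m/s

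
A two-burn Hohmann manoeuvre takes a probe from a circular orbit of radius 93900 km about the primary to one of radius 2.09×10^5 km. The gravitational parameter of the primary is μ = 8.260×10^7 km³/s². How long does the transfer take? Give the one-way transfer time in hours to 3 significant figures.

t = 5.66 hours

Transfer-ellipse semi-major axis a_t = (r₁ + r₂)/2 = (93900 + 2.090×10^5)/2 = 1.5145×10^5 km.
Half the transfer-orbit period gives t = π√(a_t³/μ) = 20370 s.
Converting: 20370 s ÷ 3600 s/hour = 5.66 hours.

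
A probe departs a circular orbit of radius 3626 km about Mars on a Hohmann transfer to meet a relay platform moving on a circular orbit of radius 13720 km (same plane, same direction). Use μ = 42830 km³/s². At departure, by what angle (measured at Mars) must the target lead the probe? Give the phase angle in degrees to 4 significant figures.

Transfer-ellipse semi-major axis a_t = (r₁ + r₂)/2 = (3626 + 13720)/2 = 8673 km.
The half-period of the transfer ellipse is t = π√(a_t³/μ) = 12260 s.
Target angular speed ω₂ = √(μ/r₂³) = 1.288×10^-4 rad/s.
Angle swept by the target during transfer: ω₂·t = 1.579 rad = 90.47°.
Arrival is 180° from departure on the ellipse, so φ = 180° − 90.47° = 89.53°.

φ = 89.53°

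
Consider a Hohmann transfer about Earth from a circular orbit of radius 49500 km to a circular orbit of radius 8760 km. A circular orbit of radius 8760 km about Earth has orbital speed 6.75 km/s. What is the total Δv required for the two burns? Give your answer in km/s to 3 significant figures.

Δv = 3.33 km/s

From the circular-orbit relation v² = μ/r at r = 8760 km: μ = v²r = (6.75)² × 8760 = 3.99128×10^5 km³/s².
The Hohmann ellipse has a_t = (r₁ + r₂)/2 = 29130 km.
At r₁ the circular-orbit speed is v₁ = √(μ/r₁) = 2.8396 km/s.
On the transfer ellipse at r₁, v² = μ(2/r − 1/a) gives v_a = √[μ(2/r₁ − 1/a_t)] = 1.5572 km/s.
First burn Δv₁ = |v_a − v₁| = 1.282 km/s.
At r₂, v₂ = √(μ/r₂) = 6.750 km/s.
Transfer-orbit speed at r₂: v_p = √[μ(2/r₂ − 1/a_t)] = 8.799 km/s.
Second burn Δv₂ = |v₂ − v_p| = 2.049 km/s.
Total Δv = Δv₁ + Δv₂ = 3.331 km/s.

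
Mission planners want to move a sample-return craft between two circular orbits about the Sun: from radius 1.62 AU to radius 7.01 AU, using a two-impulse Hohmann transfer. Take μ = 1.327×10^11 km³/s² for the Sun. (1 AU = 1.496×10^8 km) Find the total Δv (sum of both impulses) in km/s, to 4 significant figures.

Δv = 10.78 km/s

In km: r₁ = 1.62 × 1.496×10^8 = 2.42352×10^8 km; r₂ = 7.01 × 1.496×10^8 = 1.048696×10^9 km.
Semi-major axis of the transfer orbit: a_t = (2.42352×10^8 + 1.048696×10^9)/2 = 6.45524×10^8 km.
At r₁ the circular-orbit speed is v₁ = √(μ/r₁) = 23.400 km/s.
Transfer-orbit speed at r₁ (vis-viva): v_p = √[μ(2/r₁ − 1/a_t)] = 29.825 km/s.
First burn Δv₁ = |v_p − v₁| = 6.425 km/s.
At r₂, v₂ = √(μ/r₂) = 11.2489 km/s.
Transfer-orbit speed at r₂: v_a = √[μ(2/r₂ − 1/a_t)] = 6.89252 km/s.
Second burn Δv₂ = |v₂ − v_a| = 4.356 km/s.
Total Δv = Δv₁ + Δv₂ = 10.78 km/s.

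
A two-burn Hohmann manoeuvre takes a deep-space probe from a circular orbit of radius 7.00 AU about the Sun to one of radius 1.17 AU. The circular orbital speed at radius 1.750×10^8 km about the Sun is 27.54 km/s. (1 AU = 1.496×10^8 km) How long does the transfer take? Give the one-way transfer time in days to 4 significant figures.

t = 1508 days

From the circular-orbit relation v² = μ/r at r = 1.750×10^8 km: μ = v²r = (27.54)² × 1.750×10^8 = 1.32729×10^11 km³/s².
In km: r₁ = 7.00 × 1.496×10^8 = 1.0472×10^9 km; r₂ = 1.17 × 1.496×10^8 = 1.75032×10^8 km.
The Hohmann ellipse has a_t = (r₁ + r₂)/2 = 6.11116×10^8 km.
Transfer time t = π√(a_t³/μ) = π√((6.11116×10^8)³ / 1.32729×10^11) = 1.303×10^8 s.
Converting: 1.303×10^8 s ÷ 86400 s/day = 1508 days.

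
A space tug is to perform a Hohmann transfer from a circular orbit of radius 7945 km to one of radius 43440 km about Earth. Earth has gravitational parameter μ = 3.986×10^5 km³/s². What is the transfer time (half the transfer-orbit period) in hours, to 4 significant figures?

The Hohmann ellipse has a_t = (r₁ + r₂)/2 = 25692.5 km.
Transfer time t = π√(a_t³/μ) = π√((25692.5)³ / 3.986×10^5) = 20490 s.
Converting: 20490 s ÷ 3600 s/hour = 5.692 hours.

t = 5.692 hours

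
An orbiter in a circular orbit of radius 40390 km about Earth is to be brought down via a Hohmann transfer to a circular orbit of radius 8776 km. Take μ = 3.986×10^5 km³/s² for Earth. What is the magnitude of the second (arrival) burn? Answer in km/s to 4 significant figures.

Transfer-ellipse semi-major axis a_t = (r₁ + r₂)/2 = (40390 + 8776)/2 = 24583 km.
On the circular orbit at r = 8776 km, v_c = √(μ/r) = 6.7394 km/s.
Vis-viva on the transfer ellipse at r = 8776 km gives v_t = √[μ(2/r − 1/a_t)] = 8.6385 km/s.
Δv₂ = |v_t − v_c| = |8.6385 − 6.7394| = 1.899 km/s.

Δv₂ = 1.899 km/s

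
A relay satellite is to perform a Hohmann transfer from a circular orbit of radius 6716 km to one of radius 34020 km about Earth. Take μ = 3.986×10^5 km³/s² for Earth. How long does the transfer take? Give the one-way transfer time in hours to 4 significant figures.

Semi-major axis of the transfer orbit: a_t = (6716 + 34020)/2 = 20368 km.
Transfer time t = π√(a_t³/μ) = π√((20368)³ / 3.986×10^5) = 14465 s.
Converting: 14465 s ÷ 3600 s/hour = 4.018 hours.

t = 4.018 hours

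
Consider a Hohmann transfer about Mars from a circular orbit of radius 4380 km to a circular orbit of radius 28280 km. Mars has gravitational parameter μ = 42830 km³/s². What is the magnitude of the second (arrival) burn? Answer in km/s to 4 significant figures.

Transfer-ellipse semi-major axis a_t = (r₁ + r₂)/2 = (4380 + 28280)/2 = 16330 km.
Circular speed at r = 28280 km: v_c = √(μ/r) = 1.23065 km/s.
Transfer-orbit speed at the same r (vis-viva, a = a_t): v_t = √[μ(2/r − 1/a_t)] = 0.637350 km/s.
Δv₂ = |v_t − v_c| = |0.637350 − 1.23065| = 0.5933 km/s.

Δv₂ = 0.5933 km/s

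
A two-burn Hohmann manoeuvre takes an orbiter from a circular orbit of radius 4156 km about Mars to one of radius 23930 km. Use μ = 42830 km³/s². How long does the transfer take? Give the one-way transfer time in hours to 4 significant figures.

The Hohmann ellipse has a_t = (r₁ + r₂)/2 = 14043 km.
By Kepler's third law the transfer-orbit period is T = 2π√(a_t³/μ), so t = T/2 = 25260 s.
Converting: 25260 s ÷ 3600 s/hour = 7.017 hours.

t = 7.017 hours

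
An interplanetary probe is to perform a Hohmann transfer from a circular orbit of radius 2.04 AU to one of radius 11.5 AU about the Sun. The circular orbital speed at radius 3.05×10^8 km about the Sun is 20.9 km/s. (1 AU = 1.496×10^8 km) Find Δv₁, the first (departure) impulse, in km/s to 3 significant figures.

From the circular-orbit relation v² = μ/r at r = 3.05×10^8 km: μ = v²r = (20.9)² × 3.05×10^8 = 1.33227×10^11 km³/s².
In km: r₁ = 2.04 × 1.496×10^8 = 3.05184×10^8 km; r₂ = 11.5 × 1.496×10^8 = 1.7204×10^9 km.
Transfer-ellipse semi-major axis a_t = (r₁ + r₂)/2 = (3.05184×10^8 + 1.7204×10^9)/2 = 1.012792×10^9 km.
Circular speed at r = 3.05184×10^8 km: v_c = √(μ/r) = 20.8937 km/s.
Transfer-orbit speed at the same r (vis-viva, a = a_t): v_t = √[μ(2/r − 1/a_t)] = 27.2314 km/s.
Δv₁ = |v_t − v_c| = |27.2314 − 20.8937| = 6.338 km/s.

Δv₁ = 6.34 km/s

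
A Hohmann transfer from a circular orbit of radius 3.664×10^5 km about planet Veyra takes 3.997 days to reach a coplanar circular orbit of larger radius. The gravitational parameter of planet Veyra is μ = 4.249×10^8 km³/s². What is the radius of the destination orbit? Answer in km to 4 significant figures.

Transfer time t = 3.997 days = 3.453408×10^5 s, and t = π√(a_t³/μ).
So a_t = (μ t²/π²)^(1/3) = (4.249×10^8 × (3.453408×10^5)² / π²)^(1/3) = 1.7252×10^6 km.
Since a_t = (r₁ + r₂)/2, r₂ = 2a_t − r₁ = 2×1.7252×10^6 − 3.664×10^5 = 3.084×10^6 km.

r₂ = 3.084×10^6 km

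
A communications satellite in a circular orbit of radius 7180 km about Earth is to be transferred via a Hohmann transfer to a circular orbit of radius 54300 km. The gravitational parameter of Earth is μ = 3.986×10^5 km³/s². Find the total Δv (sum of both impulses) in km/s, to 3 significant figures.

Δv = 3.85 km/s

The Hohmann ellipse has a_t = (r₁ + r₂)/2 = 30740 km.
At r₁ the circular-orbit speed is v₁ = √(μ/r₁) = 7.451 km/s.
On the transfer ellipse at r₁, vis-viva equation gives v_p = √[μ(2/r₁ − 1/a_t)] = 9.903 km/s.
First burn Δv₁ = |v_p − v₁| = 2.452 km/s.
Circular speed at r₂: v₂ = √(μ/r₂) = 2.709 km/s.
Transfer-orbit speed at r₂: v_a = √[μ(2/r₂ − 1/a_t)] = 1.309 km/s.
Second burn Δv₂ = |v₂ − v_a| = 1.400 km/s.
Δv = Δv₁ + Δv₂ = 2.452 + 1.400 = 3.852 km/s.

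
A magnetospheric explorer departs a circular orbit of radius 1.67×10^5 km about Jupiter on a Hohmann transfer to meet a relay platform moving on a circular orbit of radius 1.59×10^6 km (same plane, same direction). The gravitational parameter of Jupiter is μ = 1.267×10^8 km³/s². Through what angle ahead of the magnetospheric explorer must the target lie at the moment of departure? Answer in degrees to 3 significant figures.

φ = 106°

The Hohmann ellipse has a_t = (r₁ + r₂)/2 = 8.785×10^5 km.
Transfer time t = π√(a_t³/μ) = 2.2981×10^5 s.
The target's mean motion on its circular orbit is ω₂ = √(μ/r₂³) = 5.6143×10^-6 rad/s.
Angle swept by the target during transfer: ω₂·t = 1.2902 rad = 73.92°.
The magnetospheric explorer traverses 180° on the transfer ellipse, so the target must lead by 180° − 73.92° = 106°.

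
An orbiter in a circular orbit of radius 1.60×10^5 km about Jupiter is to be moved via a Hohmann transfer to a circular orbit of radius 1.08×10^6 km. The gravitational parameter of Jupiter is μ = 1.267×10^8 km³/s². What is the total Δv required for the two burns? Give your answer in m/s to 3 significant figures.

Δv = 14300 m/s

Transfer-ellipse semi-major axis a_t = (r₁ + r₂)/2 = (1.600×10^5 + 1.080×10^6)/2 = 6.200×10^5 km.
At r₁ the circular-orbit speed is v₁ = √(μ/r₁) = 28.14 km/s.
On the transfer ellipse at r₁, vis-viva gives v_p = √[μ(2/r₁ − 1/a_t)] = 37.14 km/s.
First burn Δv₁ = |v_p − v₁| = 9.000 km/s.
Circular speed at r₂: v₂ = √(μ/r₂) = 10.831 km/s.
Transfer-orbit speed at r₂: v_a = √[μ(2/r₂ − 1/a_t)] = 5.5023 km/s.
Second burn Δv₂ = |v₂ − v_a| = 5.329 km/s.
Δv = Δv₁ + Δv₂ = 9.000 + 5.329 = 14.33 km/s.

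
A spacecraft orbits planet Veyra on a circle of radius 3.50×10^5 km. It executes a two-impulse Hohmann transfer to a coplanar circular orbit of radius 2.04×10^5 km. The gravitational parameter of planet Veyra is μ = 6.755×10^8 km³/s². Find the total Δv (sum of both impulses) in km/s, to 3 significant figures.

Transfer-ellipse semi-major axis a_t = (r₁ + r₂)/2 = (3.500×10^5 + 2.040×10^5)/2 = 2.770×10^5 km.
Circular speed at r₁: v₁ = √(μ/r₁) = √(6.755×10^8/3.500×10^5) = 43.932 km/s.
Transfer-orbit speed at r₁ (vis-viva): v_a = √[μ(2/r₁ − 1/a_t)] = 37.701 km/s.
First burn Δv₁ = |v_a − v₁| = 6.231 km/s.
At r₂, v₂ = √(μ/r₂) = 57.54 km/s.
Transfer-orbit speed at r₂: v_p = √[μ(2/r₂ − 1/a_t)] = 64.68 km/s.
Second burn Δv₂ = |v₂ − v_p| = 7.140 km/s.
Δv = Δv₁ + Δv₂ = 6.231 + 7.140 = 13.37 km/s.

Δv = 13.4 km/s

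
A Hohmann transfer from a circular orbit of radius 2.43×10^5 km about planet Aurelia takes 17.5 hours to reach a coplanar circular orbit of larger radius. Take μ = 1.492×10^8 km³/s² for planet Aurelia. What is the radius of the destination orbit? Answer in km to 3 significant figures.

r₂ = 5.40×10^5 km

Transfer time t = 17.5 hours = 63000 s, and t = π√(a_t³/μ).
So a_t = (μ t²/π²)^(1/3) = (1.492×10^8 × (63000)² / π²)^(1/3) = 3.9149×10^5 km.
Since a_t = (r₁ + r₂)/2, r₂ = 2a_t − r₁ = 2×3.9149×10^5 − 2.430×10^5 = 5.3998×10^5 km.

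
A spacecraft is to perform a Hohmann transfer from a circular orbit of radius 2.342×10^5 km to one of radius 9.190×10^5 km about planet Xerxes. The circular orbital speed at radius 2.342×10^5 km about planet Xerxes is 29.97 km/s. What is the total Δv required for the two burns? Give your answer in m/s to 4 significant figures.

Δv = 13350 m/s

From the circular-orbit relation v² = μ/r at r = 2.342×10^5 km: μ = v²r = (29.97)² × 2.342×10^5 = 2.10359×10^8 km³/s².
Semi-major axis of the transfer orbit: a_t = (2.342×10^5 + 9.190×10^5)/2 = 5.766×10^5 km.
At r₁ the circular-orbit speed is v₁ = √(μ/r₁) = 29.970 km/s.
Transfer-orbit speed at r₁ (vis-viva): v_p = √[μ(2/r₁ − 1/a_t)] = 37.836 km/s.
First burn Δv₁ = |v_p − v₁| = 7.866 km/s.
At r₂, v₂ = √(μ/r₂) = 15.129 km/s.
Transfer-orbit speed at r₂: v_a = √[μ(2/r₂ − 1/a_t)] = 9.6423 km/s.
Second burn Δv₂ = |v₂ − v_a| = 5.487 km/s.
Total Δv = Δv₁ + Δv₂ = 13.35 km/s.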